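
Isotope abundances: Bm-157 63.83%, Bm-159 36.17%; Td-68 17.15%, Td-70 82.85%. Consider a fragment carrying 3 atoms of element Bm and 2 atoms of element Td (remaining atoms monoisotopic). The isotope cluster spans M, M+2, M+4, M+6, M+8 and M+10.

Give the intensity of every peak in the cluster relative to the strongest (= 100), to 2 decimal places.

Element Bm pattern (n=3): 0.26006058 : 0.44209892 : 0.25052041 : 0.04732009
Element Td pattern (n=2): 0.02941225 : 0.2841755 : 0.68641225
Convolve the two distributions (both contribute in 2-u steps):
  M: 0.26006058×0.02941225 = 0.007649
  M+2: 0.26006058×0.2841755 + 0.44209892×0.02941225 = 0.086906
  M+4: 0.26006058×0.68641225 + 0.44209892×0.2841755 + 0.25052041×0.02941225 = 0.311511
  M+6: 0.44209892×0.68641225 + 0.25052041×0.2841755 + 0.04732009×0.02941225 = 0.376046
  M+8: 0.25052041×0.68641225 + 0.04732009×0.2841755 = 0.185407
  M+10: 0.04732009×0.68641225 = 0.032481
Scale to base peak (0.376046) = 100: 2.03 : 23.11 : 82.84 : 100.00 : 49.30 : 8.64

2.03 : 23.11 : 82.84 : 100.00 : 49.30 : 8.64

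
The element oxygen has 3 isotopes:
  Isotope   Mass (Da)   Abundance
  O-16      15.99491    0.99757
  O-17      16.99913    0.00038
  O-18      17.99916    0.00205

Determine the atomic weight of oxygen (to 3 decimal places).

The abundance-weighted mean is 0.99757 × 15.99491 + 0.00038 × 16.99913 + 0.00205 × 17.99916
= 15.956042 + 0.006460 + 0.036898 = 15.999400 Da

15.999 Da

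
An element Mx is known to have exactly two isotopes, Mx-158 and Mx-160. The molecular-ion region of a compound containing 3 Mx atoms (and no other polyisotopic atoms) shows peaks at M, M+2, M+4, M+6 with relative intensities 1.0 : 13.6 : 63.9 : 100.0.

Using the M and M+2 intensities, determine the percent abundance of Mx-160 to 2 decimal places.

Let p = fractional abundance of Mx-158. I(M+2)/I(M) = [C(3,1)·p^2·(1−p)] / p^3 = 3·(1−p)/p = 13.6/1.0 = 13.6000
(1−p)/p = 13.6000/3 = 4.5333  ⇒  p = 1/(1 + 4.5333) = 0.1807
Mx-158: 18.07%, Mx-160: 81.93%.

81.93%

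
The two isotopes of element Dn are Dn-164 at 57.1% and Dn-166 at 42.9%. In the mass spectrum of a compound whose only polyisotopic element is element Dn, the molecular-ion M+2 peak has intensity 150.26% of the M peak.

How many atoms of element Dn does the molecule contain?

The M+2/M ratio from n Dn atoms is n · q/p = n · 0.429/0.571.
n = 1.5026 × 0.571/0.429 = 2.00 ≈ 2

2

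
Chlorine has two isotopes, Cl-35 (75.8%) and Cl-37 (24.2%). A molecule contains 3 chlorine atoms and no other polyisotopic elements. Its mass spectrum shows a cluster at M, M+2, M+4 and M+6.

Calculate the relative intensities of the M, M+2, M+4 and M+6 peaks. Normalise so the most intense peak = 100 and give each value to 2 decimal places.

The 3 Cl atoms are independent, so intensities follow the terms of (0.758 + 0.242)^3.
P(M) = 0.758^3 = 0.435520
P(M+2) = 3 × 0.758^2 × 0.242^1 = 0.417133
P(M+4) = 3 × 0.758^1 × 0.242^2 = 0.133175
P(M+6) = 0.242^3 = 0.014172
The M peak is largest (0.435520); scaling to 100 gives 100.00 : 95.78 : 30.58 : 3.25.

100.00 : 95.78 : 30.58 : 3.25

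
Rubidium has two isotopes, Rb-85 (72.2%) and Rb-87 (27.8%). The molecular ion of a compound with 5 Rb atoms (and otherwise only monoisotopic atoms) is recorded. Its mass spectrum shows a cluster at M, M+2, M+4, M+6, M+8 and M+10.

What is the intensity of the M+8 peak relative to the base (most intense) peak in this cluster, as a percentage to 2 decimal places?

(0.722 + 0.278)^5 gives M 0.1962, M+2 0.3777, M+4 0.2909, M+6 0.1120, M+8 0.0216, M+10 0.0017; the largest is M+2.
P(M+2) = C(5,1) × 0.722^4 × 0.278^1 = 5 × 0.27173701 × 0.2780 = 0.377714 (base)
P(M+8) = C(5,4) × 0.722^1 × 0.278^4 = 5 × 0.7220 × 0.00597282 = 0.021562
Relative intensity = 0.021562 / 0.377714 × 100 = 5.71

5.71%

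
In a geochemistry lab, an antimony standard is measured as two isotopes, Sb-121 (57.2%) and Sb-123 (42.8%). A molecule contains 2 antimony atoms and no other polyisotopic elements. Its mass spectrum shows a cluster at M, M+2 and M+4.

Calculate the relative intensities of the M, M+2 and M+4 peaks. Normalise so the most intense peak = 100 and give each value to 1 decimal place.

Each Sb atom is independently Sb-121 (p = 0.572) or Sb-123 (q = 0.428); the cluster is the binomial expansion (p + q)^2.
P(M) = 0.572^2 = 0.327184
P(M+2) = 2 × 0.572^1 × 0.428^1 = 0.489632
P(M+4) = 0.428^2 = 0.183184
The M+2 peak is largest (0.489632); scaling to 100 gives 66.8 : 100.0 : 37.4.

66.8 : 100.0 : 37.4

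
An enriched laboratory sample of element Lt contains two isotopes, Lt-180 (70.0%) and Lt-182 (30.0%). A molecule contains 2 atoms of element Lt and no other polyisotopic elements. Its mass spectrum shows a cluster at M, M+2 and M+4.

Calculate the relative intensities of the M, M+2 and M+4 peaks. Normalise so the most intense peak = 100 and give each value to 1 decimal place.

The 2 Lt atoms are independent, so intensities follow the terms of (0.700 + 0.300)^2.
P(M) = 0.700^2 = 0.490000
P(M+2) = 2 × 0.700^1 × 0.300^1 = 0.420000
P(M+4) = 0.300^2 = 0.090000
The M peak is largest (0.490000); scaling to 100 gives 100.0 : 85.7 : 18.4.

100.0 : 85.7 : 18.4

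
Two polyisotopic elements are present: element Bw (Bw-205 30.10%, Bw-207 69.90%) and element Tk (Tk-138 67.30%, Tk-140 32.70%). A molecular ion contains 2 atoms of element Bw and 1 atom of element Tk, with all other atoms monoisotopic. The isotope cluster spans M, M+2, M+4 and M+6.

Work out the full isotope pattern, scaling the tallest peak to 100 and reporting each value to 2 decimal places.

13.07 : 67.07 : 100.00 : 34.25

Element Bw pattern (n=2): 0.090601 : 0.420798 : 0.488601
Element Tk pattern (n=1): 0.6730 : 0.3270
Convolve the two distributions (both contribute in 2-u steps):
  M: 0.090601×0.6730 = 0.060974
  M+2: 0.090601×0.3270 + 0.420798×0.6730 = 0.312824
  M+4: 0.420798×0.3270 + 0.488601×0.6730 = 0.466429
  M+6: 0.488601×0.3270 = 0.159773
Scale to base peak (0.466429) = 100: 13.07 : 67.07 : 100.00 : 34.25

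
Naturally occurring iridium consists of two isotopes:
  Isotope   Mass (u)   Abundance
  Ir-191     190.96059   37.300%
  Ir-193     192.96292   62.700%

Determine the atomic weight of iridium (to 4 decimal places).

192.2161 u

Weight each isotope mass by its fractional abundance: 0.37300 × 190.96059 + 0.62700 × 192.96292
= 71.228300 + 120.987751 = 192.216051 u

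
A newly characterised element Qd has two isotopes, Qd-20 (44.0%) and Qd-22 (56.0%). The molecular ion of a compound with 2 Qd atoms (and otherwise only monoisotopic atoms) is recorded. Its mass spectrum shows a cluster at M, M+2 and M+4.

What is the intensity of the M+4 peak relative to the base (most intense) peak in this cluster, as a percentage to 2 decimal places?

63.64%

Term probabilities: M 0.1936, M+2 0.4928, M+4 0.3136. Base peak = M+2.
P(M+2) = C(2,1) × 0.440^1 × 0.560^1 = 2 × 0.4400 × 0.5600 = 0.492800 (base)
P(M+4) = C(2,2) × 0.440^0 × 0.560^2 = 1 × 1.0000 × 0.3136 = 0.313600
Relative intensity = 0.313600 / 0.492800 × 100 = 63.64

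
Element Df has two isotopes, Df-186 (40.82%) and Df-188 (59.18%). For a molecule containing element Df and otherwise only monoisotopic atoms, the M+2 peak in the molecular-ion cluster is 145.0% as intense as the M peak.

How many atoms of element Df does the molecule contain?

1

The M+2/M ratio from n Df atoms is n · q/p = n · 0.5918/0.4082.
n = 1.450 × 0.4082/0.5918 = 1.00 ≈ 1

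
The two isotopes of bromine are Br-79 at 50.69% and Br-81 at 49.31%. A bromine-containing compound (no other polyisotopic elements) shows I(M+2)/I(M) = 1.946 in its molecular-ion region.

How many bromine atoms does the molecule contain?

2

For n independent Br atoms, I(M+2)/I(M) = n · (abundance Br-81) / (abundance Br-79) = n · 0.4931/0.5069.
n = 1.946 × 0.5069/0.4931 = 2.00 ≈ 2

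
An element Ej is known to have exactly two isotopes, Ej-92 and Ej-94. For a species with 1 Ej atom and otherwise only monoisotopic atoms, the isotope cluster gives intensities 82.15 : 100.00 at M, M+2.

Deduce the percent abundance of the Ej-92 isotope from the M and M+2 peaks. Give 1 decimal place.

45.1%

Let p = fractional abundance of Ej-92. I(M+2)/I(M) = [C(1,1)·p^0·(1−p)] / p^1 = 1·(1−p)/p = 100.00/82.15 = 1.2173
(1−p)/p = 1.2173/1 = 1.2173  ⇒  p = 1/(1 + 1.2173) = 0.4510
Ej-92: 45.1%, Ej-94: 54.9%.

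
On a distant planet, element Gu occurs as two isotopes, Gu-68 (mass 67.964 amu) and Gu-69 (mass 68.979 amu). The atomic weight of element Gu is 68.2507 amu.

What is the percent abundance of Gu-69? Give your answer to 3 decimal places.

28.246%

Writing the weighted mean with unknown fraction x of Gu-68:
67.964·x + 68.979·(1 − x) = 68.2507
(67.964 − 68.979)·x = 68.2507 − 68.979
x = -0.7283 / -1.015 = 0.71754 → 71.754% Gu-68, 28.246% Gu-69.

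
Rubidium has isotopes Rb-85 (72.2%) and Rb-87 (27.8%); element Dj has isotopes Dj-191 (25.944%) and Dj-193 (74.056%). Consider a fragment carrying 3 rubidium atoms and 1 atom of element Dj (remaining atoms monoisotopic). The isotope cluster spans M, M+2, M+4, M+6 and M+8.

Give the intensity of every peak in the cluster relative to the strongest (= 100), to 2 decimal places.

Rubidium pattern (n=3): 0.37636705 : 0.43475086 : 0.16739714 : 0.02148495
Element Dj pattern (n=1): 0.25944 : 0.74056
Convolve the two distributions (both contribute in 2-u steps):
  M: 0.37636705×0.25944 = 0.097645
  M+2: 0.37636705×0.74056 + 0.43475086×0.25944 = 0.391514
  M+4: 0.43475086×0.74056 + 0.16739714×0.25944 = 0.365389
  M+6: 0.16739714×0.74056 + 0.02148495×0.25944 = 0.129542
  M+8: 0.02148495×0.74056 = 0.015911
Scale to base peak (0.391514) = 100: 24.94 : 100.00 : 93.33 : 33.09 : 4.06

24.94 : 100.00 : 93.33 : 33.09 : 4.06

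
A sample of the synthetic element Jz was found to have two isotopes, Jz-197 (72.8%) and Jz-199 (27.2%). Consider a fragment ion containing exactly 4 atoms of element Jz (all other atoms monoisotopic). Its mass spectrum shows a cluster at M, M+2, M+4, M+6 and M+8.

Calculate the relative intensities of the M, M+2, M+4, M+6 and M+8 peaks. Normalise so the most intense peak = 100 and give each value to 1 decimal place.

66.9 : 100.0 : 56.0 : 14.0 : 1.3

Each Jz atom is independently Jz-197 (p = 0.728) or Jz-199 (q = 0.272); the cluster is the binomial expansion (p + q)^4.
P(M) = 0.728^4 = 0.280883
P(M+2) = 4 × 0.728^3 × 0.272^1 = 0.419781
P(M+4) = 6 × 0.728^2 × 0.272^2 = 0.235262
P(M+6) = 4 × 0.728^1 × 0.272^3 = 0.058600
P(M+8) = 0.272^4 = 0.005474
The M+2 peak is largest (0.419781); scaling to 100 gives 66.9 : 100.0 : 56.0 : 14.0 : 1.3.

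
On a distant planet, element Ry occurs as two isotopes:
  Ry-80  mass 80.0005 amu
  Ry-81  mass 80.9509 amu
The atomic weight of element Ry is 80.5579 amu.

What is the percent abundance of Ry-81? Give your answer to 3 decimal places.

58.649%

Writing the weighted mean with unknown fraction x of Ry-80:
80.0005·x + 80.9509·(1 − x) = 80.5579
(80.0005 − 80.9509)·x = 80.5579 − 80.9509
x = -0.3930 / -0.9504 = 0.41351 → 41.351% Ry-80, 58.649% Ry-81.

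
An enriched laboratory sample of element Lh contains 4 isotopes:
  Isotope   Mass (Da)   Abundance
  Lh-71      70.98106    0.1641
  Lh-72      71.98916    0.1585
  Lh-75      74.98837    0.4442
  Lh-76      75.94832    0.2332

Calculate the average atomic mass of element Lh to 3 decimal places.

74.079 Da

The abundance-weighted mean is 0.1641 × 70.98106 + 0.1585 × 71.98916 + 0.4442 × 74.98837 + 0.2332 × 75.94832
= 11.647992 + 11.410282 + 33.309834 + 17.711148 = 74.079256 Da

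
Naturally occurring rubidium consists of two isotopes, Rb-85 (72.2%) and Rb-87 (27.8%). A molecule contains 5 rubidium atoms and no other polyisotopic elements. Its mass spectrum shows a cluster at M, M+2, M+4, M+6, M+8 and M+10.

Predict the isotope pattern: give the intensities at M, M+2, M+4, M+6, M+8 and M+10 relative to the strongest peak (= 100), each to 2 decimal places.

51.94 : 100.00 : 77.01 : 29.65 : 5.71 : 0.44

Expanding (0.722 + 0.278)^5:
P(M) = 0.722^5 = 0.196194
P(M+2) = 5 × 0.722^4 × 0.278^1 = 0.377714
P(M+4) = 10 × 0.722^3 × 0.278^2 = 0.290872
P(M+6) = 10 × 0.722^2 × 0.278^3 = 0.111998
P(M+8) = 5 × 0.722^1 × 0.278^4 = 0.021562
P(M+10) = 0.278^5 = 0.001660
The M+2 peak is largest (0.377714); scaling to 100 gives 51.94 : 100.00 : 77.01 : 29.65 : 5.71 : 0.44.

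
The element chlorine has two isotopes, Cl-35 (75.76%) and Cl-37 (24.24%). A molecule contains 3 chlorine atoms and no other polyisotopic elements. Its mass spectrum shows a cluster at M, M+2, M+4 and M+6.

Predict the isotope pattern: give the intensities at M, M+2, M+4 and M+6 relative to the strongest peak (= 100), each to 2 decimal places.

Expanding (0.7576 + 0.2424)^3:
P(M) = 0.7576^3 = 0.434830
P(M+2) = 3 × 0.7576^2 × 0.2424^1 = 0.417382
P(M+4) = 3 × 0.7576^1 × 0.2424^2 = 0.133545
P(M+6) = 0.2424^3 = 0.014243
The M peak is largest (0.434830); scaling to 100 gives 100.00 : 95.99 : 30.71 : 3.28.

100.00 : 95.99 : 30.71 : 3.28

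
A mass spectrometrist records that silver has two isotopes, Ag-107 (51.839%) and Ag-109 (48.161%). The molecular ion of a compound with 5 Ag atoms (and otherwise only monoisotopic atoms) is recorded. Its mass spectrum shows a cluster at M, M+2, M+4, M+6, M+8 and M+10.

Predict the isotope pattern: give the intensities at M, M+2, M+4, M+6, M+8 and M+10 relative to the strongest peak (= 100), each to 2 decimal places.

11.59 : 53.82 : 100.00 : 92.90 : 43.16 : 8.02

Each Ag atom is independently Ag-107 (p = 0.51839) or Ag-109 (q = 0.48161); the cluster is the binomial expansion (p + q)^5.
P(M) = 0.51839^5 = 0.037435
P(M+2) = 5 × 0.51839^4 × 0.48161^1 = 0.173897
P(M+4) = 10 × 0.51839^3 × 0.48161^2 = 0.323118
P(M+6) = 10 × 0.51839^2 × 0.48161^3 = 0.300192
P(M+8) = 5 × 0.51839^1 × 0.48161^4 = 0.139447
P(M+10) = 0.48161^5 = 0.025911
The M+4 peak is largest (0.323118); scaling to 100 gives 11.59 : 53.82 : 100.00 : 92.90 : 43.16 : 8.02.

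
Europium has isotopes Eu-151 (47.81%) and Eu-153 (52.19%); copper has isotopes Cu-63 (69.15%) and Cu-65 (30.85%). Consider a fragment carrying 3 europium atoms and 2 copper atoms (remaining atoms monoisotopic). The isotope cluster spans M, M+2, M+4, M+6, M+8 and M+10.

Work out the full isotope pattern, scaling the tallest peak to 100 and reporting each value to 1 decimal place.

Europium pattern (n=3): 0.10928391 : 0.3578871 : 0.39067407 : 0.14215492
Copper pattern (n=2): 0.47817225 : 0.4266555 : 0.09517225
Convolve the two distributions (both contribute in 2-u steps):
  M: 0.10928391×0.47817225 = 0.052257
  M+2: 0.10928391×0.4266555 + 0.3578871×0.47817225 = 0.217758
  M+4: 0.10928391×0.09517225 + 0.3578871×0.4266555 + 0.39067407×0.47817225 = 0.349905
  M+6: 0.3578871×0.09517225 + 0.39067407×0.4266555 + 0.14215492×0.47817225 = 0.268719
  M+8: 0.39067407×0.09517225 + 0.14215492×0.4266555 = 0.097833
  M+10: 0.14215492×0.09517225 = 0.013529
Scale to base peak (0.349905) = 100: 14.9 : 62.2 : 100.0 : 76.8 : 28.0 : 3.9

14.9 : 62.2 : 100.0 : 76.8 : 28.0 : 3.9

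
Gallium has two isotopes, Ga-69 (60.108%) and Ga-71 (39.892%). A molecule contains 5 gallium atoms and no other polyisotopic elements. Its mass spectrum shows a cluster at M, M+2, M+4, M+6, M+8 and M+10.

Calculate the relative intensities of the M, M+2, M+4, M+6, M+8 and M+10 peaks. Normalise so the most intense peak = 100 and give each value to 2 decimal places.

22.70 : 75.34 : 100.00 : 66.37 : 22.02 : 2.92

Each Ga atom is independently Ga-69 (p = 0.60108) or Ga-71 (q = 0.39892); the cluster is the binomial expansion (p + q)^5.
P(M) = 0.60108^5 = 0.078462
P(M+2) = 5 × 0.60108^4 × 0.39892^1 = 0.260366
P(M+4) = 10 × 0.60108^3 × 0.39892^2 = 0.345596
P(M+6) = 10 × 0.60108^2 × 0.39892^3 = 0.229362
P(M+8) = 5 × 0.60108^1 × 0.39892^4 = 0.076111
P(M+10) = 0.39892^5 = 0.010103
The M+4 peak is largest (0.345596); scaling to 100 gives 22.70 : 75.34 : 100.00 : 66.37 : 22.02 : 2.92.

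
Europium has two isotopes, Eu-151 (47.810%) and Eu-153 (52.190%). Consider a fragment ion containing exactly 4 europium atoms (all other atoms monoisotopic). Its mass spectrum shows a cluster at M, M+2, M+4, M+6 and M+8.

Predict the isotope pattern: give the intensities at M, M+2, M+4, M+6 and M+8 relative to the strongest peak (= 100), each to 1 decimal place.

The 4 Eu atoms are independent, so intensities follow the terms of (0.47810 + 0.52190)^4.
P(M) = 0.47810^4 = 0.052249
P(M+2) = 4 × 0.47810^3 × 0.52190^1 = 0.228141
P(M+4) = 6 × 0.47810^2 × 0.52190^2 = 0.373563
P(M+6) = 4 × 0.47810^1 × 0.52190^3 = 0.271857
P(M+8) = 0.52190^4 = 0.074191
The M+4 peak is largest (0.373563); scaling to 100 gives 14.0 : 61.1 : 100.0 : 72.8 : 19.9.

14.0 : 61.1 : 100.0 : 72.8 : 19.9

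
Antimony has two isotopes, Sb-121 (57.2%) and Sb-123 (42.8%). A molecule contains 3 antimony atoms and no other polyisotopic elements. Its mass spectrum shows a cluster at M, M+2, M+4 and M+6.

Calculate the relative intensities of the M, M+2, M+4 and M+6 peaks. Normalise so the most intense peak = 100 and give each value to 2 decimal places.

44.55 : 100.00 : 74.83 : 18.66

Each Sb atom is independently Sb-121 (p = 0.572) or Sb-123 (q = 0.428); the cluster is the binomial expansion (p + q)^3.
P(M) = 0.572^3 = 0.187149
P(M+2) = 3 × 0.572^2 × 0.428^1 = 0.420104
P(M+4) = 3 × 0.572^1 × 0.428^2 = 0.314344
P(M+6) = 0.428^3 = 0.078403
The M+2 peak is largest (0.420104); scaling to 100 gives 44.55 : 100.00 : 74.83 : 18.66.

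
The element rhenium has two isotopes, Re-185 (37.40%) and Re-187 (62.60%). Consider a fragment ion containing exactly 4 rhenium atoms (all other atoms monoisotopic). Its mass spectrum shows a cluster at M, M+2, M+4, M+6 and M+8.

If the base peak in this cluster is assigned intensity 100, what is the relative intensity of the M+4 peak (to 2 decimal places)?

Binomial terms of (0.3740 + 0.6260)^4: M 0.0196, M+2 0.1310, M+4 0.3289, M+6 0.3670, M+8 0.1536 → M+6 is the base peak.
P(M+6) = C(4,3) × 0.3740^1 × 0.6260^3 = 4 × 0.3740 × 0.24531438 = 0.366990 (base)
P(M+4) = C(4,2) × 0.3740^2 × 0.6260^2 = 6 × 0.139876 × 0.391876 = 0.328884
Relative intensity = 0.328884 / 0.366990 × 100 = 89.62

89.62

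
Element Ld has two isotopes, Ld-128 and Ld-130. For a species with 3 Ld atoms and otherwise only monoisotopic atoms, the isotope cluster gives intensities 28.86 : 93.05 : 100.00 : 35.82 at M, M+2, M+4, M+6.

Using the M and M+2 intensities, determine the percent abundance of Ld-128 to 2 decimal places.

48.20%

Let p = fractional abundance of Ld-128. I(M+2)/I(M) = [C(3,1)·p^2·(1−p)] / p^3 = 3·(1−p)/p = 93.05/28.86 = 3.2242
(1−p)/p = 3.2242/3 = 1.0747  ⇒  p = 1/(1 + 1.0747) = 0.4820
Ld-128: 48.20%, Ld-130: 51.80%.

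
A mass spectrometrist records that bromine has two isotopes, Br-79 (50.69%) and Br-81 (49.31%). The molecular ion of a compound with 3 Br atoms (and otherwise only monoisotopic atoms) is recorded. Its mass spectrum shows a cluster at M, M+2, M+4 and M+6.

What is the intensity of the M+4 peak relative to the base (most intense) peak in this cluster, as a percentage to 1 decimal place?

97.3%

Term probabilities: M 0.1302, M+2 0.3801, M+4 0.3698, M+6 0.1199. Base peak = M+2.
P(M+2) = C(3,1) × 0.5069^2 × 0.4931^1 = 3 × 0.25694761 × 0.4931 = 0.380103 (base)
P(M+4) = C(3,2) × 0.5069^1 × 0.4931^2 = 3 × 0.5069 × 0.24314761 = 0.369755
Relative intensity = 0.369755 / 0.380103 × 100 = 97.3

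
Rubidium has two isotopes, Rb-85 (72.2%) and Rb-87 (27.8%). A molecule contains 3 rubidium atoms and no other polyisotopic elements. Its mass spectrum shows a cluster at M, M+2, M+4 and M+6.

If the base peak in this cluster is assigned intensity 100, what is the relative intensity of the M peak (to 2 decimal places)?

86.57

Binomial terms of (0.722 + 0.278)^3: M 0.3764, M+2 0.4348, M+4 0.1674, M+6 0.0215 → M+2 is the base peak.
P(M+2) = C(3,1) × 0.722^2 × 0.278^1 = 3 × 0.521284 × 0.2780 = 0.434751 (base)
P(M) = C(3,0) × 0.722^3 × 0.278^0 = 1 × 0.37636705 × 1.0000 = 0.376367
Relative intensity = 0.376367 / 0.434751 × 100 = 86.57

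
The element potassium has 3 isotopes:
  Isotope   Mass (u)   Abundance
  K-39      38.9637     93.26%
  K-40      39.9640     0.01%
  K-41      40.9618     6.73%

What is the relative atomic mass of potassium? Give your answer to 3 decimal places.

39.098 u

Average mass = Σ (abundance × isotope mass) = 0.9326 × 38.9637 + 0.0001 × 39.9640 + 0.0673 × 40.9618
= 36.33755 + 0.00400 + 2.75673 = 39.09828 u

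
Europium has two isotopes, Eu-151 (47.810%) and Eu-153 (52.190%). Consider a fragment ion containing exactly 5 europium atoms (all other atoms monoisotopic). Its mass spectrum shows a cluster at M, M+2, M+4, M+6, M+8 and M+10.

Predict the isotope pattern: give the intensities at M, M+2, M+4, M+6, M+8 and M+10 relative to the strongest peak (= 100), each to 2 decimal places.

The 5 Eu atoms are independent, so intensities follow the terms of (0.47810 + 0.52190)^5.
P(M) = 0.47810^5 = 0.024980
P(M+2) = 5 × 0.47810^4 × 0.52190^1 = 0.136343
P(M+4) = 10 × 0.47810^3 × 0.52190^2 = 0.297667
P(M+6) = 10 × 0.47810^2 × 0.52190^3 = 0.324937
P(M+8) = 5 × 0.47810^1 × 0.52190^4 = 0.177353
P(M+10) = 0.52190^5 = 0.038720
The M+6 peak is largest (0.324937); scaling to 100 gives 7.69 : 41.96 : 91.61 : 100.00 : 54.58 : 11.92.

7.69 : 41.96 : 91.61 : 100.00 : 54.58 : 11.92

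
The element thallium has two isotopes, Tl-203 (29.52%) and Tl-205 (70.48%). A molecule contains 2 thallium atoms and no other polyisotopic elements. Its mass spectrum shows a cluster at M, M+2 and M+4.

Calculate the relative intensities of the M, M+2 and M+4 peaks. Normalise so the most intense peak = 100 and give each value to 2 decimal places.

17.54 : 83.77 : 100.00

Expanding (0.2952 + 0.7048)^2:
P(M) = 0.2952^2 = 0.087143
P(M+2) = 2 × 0.2952^1 × 0.7048^1 = 0.416114
P(M+4) = 0.7048^2 = 0.496743
The M+4 peak is largest (0.496743); scaling to 100 gives 17.54 : 83.77 : 100.00.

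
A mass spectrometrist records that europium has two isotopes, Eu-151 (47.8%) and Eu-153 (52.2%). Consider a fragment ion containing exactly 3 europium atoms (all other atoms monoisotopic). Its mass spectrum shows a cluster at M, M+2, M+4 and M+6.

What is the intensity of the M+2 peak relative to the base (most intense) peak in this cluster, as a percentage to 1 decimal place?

Term probabilities: M 0.1092, M+2 0.3578, M+4 0.3907, M+6 0.1422. Base peak = M+4.
P(M+4) = C(3,2) × 0.478^1 × 0.522^2 = 3 × 0.4780 × 0.272484 = 0.390742 (base)
P(M+2) = C(3,1) × 0.478^2 × 0.522^1 = 3 × 0.228484 × 0.5220 = 0.357806
Relative intensity = 0.357806 / 0.390742 × 100 = 91.6

91.6%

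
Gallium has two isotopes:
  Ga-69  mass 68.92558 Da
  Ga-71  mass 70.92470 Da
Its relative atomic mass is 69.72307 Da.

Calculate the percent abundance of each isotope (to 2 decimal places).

Writing the weighted mean with unknown fraction x of Ga-69:
68.92558·x + 70.92470·(1 − x) = 69.72307
(68.92558 − 70.92470)·x = 69.72307 − 70.92470
x = -1.20163 / -1.99912 = 0.60108 → 60.11% Ga-69, 39.89% Ga-71.

Ga-69: 60.11%, Ga-71: 39.89%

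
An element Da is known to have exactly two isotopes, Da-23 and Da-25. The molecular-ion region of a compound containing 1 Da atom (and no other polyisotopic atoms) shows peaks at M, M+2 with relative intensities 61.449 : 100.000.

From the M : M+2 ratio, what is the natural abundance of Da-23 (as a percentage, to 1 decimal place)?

If p is the fraction of Da that is Da-23, then I(M+2)/I(M) = [C(1,1)·p^0·(1−p)] / p^1 = 1·(1−p)/p = 100.000/61.449 = 1.6274
(1−p)/p = 1.6274/1 = 1.6274  ⇒  p = 1/(1 + 1.6274) = 0.3806
Da-23: 38.1%, Da-25: 61.9%.

38.1%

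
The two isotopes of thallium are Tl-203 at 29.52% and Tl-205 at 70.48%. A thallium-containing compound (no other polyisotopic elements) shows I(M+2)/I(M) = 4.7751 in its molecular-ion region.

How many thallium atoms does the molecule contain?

With n Tl atoms, P(M+2)/P(M) = C(n,1)·p^(n−1)q / p^n = n·q/p = n · 0.7048/0.2952.
n = 4.7751 × 0.2952/0.7048 = 2.00 ≈ 2

2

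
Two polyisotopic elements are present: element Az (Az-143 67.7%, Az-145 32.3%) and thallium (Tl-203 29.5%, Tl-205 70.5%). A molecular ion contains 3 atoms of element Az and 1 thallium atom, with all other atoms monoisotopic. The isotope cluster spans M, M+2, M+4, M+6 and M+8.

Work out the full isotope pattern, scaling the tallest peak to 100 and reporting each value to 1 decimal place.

Element Az pattern (n=3): 0.31028873 : 0.4441208 : 0.2118922 : 0.03369827
Thallium pattern (n=1): 0.2950 : 0.7050
Convolve the two distributions (both contribute in 2-u steps):
  M: 0.31028873×0.2950 = 0.091535
  M+2: 0.31028873×0.7050 + 0.4441208×0.2950 = 0.349769
  M+4: 0.4441208×0.7050 + 0.2118922×0.2950 = 0.375613
  M+6: 0.2118922×0.7050 + 0.03369827×0.2950 = 0.159325
  M+8: 0.03369827×0.7050 = 0.023757
Scale to base peak (0.375613) = 100: 24.4 : 93.1 : 100.0 : 42.4 : 6.3

24.4 : 93.1 : 100.0 : 42.4 : 6.3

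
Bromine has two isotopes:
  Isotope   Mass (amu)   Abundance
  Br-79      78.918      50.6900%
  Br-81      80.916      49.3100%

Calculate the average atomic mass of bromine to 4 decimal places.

79.9032 amu

Ar = Σ fᵢ·mᵢ = 0.506900 × 78.918 + 0.493100 × 80.916
= 40.00353 + 39.89968 = 79.90321 amu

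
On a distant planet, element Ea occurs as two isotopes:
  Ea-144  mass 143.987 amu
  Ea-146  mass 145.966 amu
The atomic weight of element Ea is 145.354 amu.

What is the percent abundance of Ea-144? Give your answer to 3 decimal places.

30.925%

Let x be the fractional abundance of Ea-144; then Ea-146 has abundance 1 − x.
143.987·x + 145.966·(1 − x) = 145.354
(143.987 − 145.966)·x = 145.354 − 145.966
x = -0.612 / -1.979 = 0.30925 → 30.925% Ea-144, 69.075% Ea-146.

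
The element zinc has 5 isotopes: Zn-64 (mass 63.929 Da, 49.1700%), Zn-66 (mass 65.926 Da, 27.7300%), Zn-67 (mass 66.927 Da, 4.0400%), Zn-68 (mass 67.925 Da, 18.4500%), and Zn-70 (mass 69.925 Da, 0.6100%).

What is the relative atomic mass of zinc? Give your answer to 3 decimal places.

Weight each isotope mass by its fractional abundance: 0.491700 × 63.929 + 0.277300 × 65.926 + 0.040400 × 66.927 + 0.184500 × 67.925 + 0.006100 × 69.925
= 31.4339 + 18.2813 + 2.7039 + 12.5322 + 0.4265 = 65.3778 Da

65.378 Da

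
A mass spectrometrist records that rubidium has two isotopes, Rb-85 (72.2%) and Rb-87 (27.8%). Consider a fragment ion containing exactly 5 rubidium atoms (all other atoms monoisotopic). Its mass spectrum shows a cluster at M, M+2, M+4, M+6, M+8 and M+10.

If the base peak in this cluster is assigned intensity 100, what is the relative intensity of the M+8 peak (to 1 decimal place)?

Binomial terms of (0.722 + 0.278)^5: M 0.1962, M+2 0.3777, M+4 0.2909, M+6 0.1120, M+8 0.0216, M+10 0.0017 → M+2 is the base peak.
P(M+2) = C(5,1) × 0.722^4 × 0.278^1 = 5 × 0.27173701 × 0.2780 = 0.377714 (base)
P(M+8) = C(5,4) × 0.722^1 × 0.278^4 = 5 × 0.7220 × 0.00597282 = 0.021562
Relative intensity = 0.021562 / 0.377714 × 100 = 5.7

5.7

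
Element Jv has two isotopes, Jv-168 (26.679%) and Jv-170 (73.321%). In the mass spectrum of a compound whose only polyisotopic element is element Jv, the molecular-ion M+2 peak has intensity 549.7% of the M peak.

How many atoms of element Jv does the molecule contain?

2

For n independent Jv atoms, I(M+2)/I(M) = n · (abundance Jv-170) / (abundance Jv-168) = n · 0.73321/0.26679.
n = 5.497 × 0.26679/0.73321 = 2.00 ≈ 2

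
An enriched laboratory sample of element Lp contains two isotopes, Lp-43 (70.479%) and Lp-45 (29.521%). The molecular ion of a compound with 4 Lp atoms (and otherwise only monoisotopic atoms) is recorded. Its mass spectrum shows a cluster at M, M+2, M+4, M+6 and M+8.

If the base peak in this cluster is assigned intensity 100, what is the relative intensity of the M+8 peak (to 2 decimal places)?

(0.70479 + 0.29521)^4 gives M 0.2467, M+2 0.4134, M+4 0.2597, M+6 0.0725, M+8 0.0076; the largest is M+2.
P(M+2) = C(4,1) × 0.70479^3 × 0.29521^1 = 4 × 0.35008959 × 0.29521 = 0.413400 (base)
P(M+8) = C(4,4) × 0.70479^0 × 0.29521^4 = 1 × 1.0000 × 0.00759494 = 0.007595
Relative intensity = 0.007595 / 0.413400 × 100 = 1.84

1.84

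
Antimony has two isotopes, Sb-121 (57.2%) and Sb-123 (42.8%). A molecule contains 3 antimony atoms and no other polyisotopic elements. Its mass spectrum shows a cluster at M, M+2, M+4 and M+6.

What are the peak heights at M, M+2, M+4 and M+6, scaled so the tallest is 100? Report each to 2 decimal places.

44.55 : 100.00 : 74.83 : 18.66

The 3 Sb atoms are independent, so intensities follow the terms of (0.572 + 0.428)^3.
P(M) = 0.572^3 = 0.187149
P(M+2) = 3 × 0.572^2 × 0.428^1 = 0.420104
P(M+4) = 3 × 0.572^1 × 0.428^2 = 0.314344
P(M+6) = 0.428^3 = 0.078403
The M+2 peak is largest (0.420104); scaling to 100 gives 44.55 : 100.00 : 74.83 : 18.66.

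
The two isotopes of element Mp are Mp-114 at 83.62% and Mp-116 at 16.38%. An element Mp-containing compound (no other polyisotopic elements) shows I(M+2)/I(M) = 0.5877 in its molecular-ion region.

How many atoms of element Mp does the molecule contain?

With n Mp atoms, P(M+2)/P(M) = C(n,1)·p^(n−1)q / p^n = n·q/p = n · 0.1638/0.8362.
n = 0.5877 × 0.8362/0.1638 = 3.00 ≈ 3

3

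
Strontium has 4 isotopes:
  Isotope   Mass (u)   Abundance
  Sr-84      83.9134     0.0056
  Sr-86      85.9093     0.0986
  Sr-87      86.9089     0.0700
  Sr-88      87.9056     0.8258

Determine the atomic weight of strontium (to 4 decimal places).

87.6166 u

Ar = Σ fᵢ·mᵢ = 0.0056 × 83.9134 + 0.0986 × 85.9093 + 0.0700 × 86.9089 + 0.8258 × 87.9056
= 0.46992 + 8.47066 + 6.08362 + 72.59244 = 87.61664 u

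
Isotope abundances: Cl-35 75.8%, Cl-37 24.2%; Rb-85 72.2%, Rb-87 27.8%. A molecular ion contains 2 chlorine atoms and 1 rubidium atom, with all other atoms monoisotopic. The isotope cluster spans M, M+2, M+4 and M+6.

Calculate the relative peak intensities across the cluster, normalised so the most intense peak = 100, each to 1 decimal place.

Chlorine pattern (n=2): 0.574564 : 0.366872 : 0.058564
Rubidium pattern (n=1): 0.7220 : 0.2780
Convolve the two distributions (both contribute in 2-u steps):
  M: 0.574564×0.7220 = 0.414835
  M+2: 0.574564×0.2780 + 0.366872×0.7220 = 0.424610
  M+4: 0.366872×0.2780 + 0.058564×0.7220 = 0.144274
  M+6: 0.058564×0.2780 = 0.016281
Scale to base peak (0.424610) = 100: 97.7 : 100.0 : 34.0 : 3.8

97.7 : 100.0 : 34.0 : 3.8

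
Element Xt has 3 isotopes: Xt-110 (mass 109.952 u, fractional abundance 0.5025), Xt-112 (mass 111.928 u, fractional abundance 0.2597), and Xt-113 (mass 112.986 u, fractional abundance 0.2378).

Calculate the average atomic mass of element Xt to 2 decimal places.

Average mass = Σ (abundance × isotope mass) = 0.5025 × 109.952 + 0.2597 × 111.928 + 0.2378 × 112.986
= 55.2509 + 29.0677 + 26.8681 = 111.1867 u

111.19 u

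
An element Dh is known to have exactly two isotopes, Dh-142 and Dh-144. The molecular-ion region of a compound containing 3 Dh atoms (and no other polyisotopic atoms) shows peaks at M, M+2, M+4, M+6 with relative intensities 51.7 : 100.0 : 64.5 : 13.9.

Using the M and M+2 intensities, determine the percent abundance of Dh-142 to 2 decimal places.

60.80%

Write p for the Dh-142 fraction. I(M+2)/I(M) = [C(3,1)·p^2·(1−p)] / p^3 = 3·(1−p)/p = 100.0/51.7 = 1.9342
(1−p)/p = 1.9342/3 = 0.6447  ⇒  p = 1/(1 + 0.6447) = 0.6080
Dh-142: 60.80%, Dh-144: 39.20%.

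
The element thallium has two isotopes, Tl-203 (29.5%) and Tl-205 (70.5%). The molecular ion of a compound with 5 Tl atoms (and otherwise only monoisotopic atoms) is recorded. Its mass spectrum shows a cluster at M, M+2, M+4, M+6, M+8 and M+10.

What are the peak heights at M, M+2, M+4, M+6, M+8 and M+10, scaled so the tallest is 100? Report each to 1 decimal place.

0.6 : 7.3 : 35.0 : 83.7 : 100.0 : 47.8

Each Tl atom is independently Tl-203 (p = 0.295) or Tl-205 (q = 0.705); the cluster is the binomial expansion (p + q)^5.
P(M) = 0.295^5 = 0.002234
P(M+2) = 5 × 0.295^4 × 0.705^1 = 0.026696
P(M+4) = 10 × 0.295^3 × 0.705^2 = 0.127598
P(M+6) = 10 × 0.295^2 × 0.705^3 = 0.304938
P(M+8) = 5 × 0.295^1 × 0.705^4 = 0.364375
P(M+10) = 0.705^5 = 0.174159
The M+8 peak is largest (0.364375); scaling to 100 gives 0.6 : 7.3 : 35.0 : 83.7 : 100.0 : 47.8.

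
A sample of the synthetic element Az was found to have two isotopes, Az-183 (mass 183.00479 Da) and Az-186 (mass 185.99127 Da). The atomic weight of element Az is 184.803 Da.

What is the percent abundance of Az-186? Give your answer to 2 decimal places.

60.21%

Writing the weighted mean with unknown fraction x of Az-183:
183.00479·x + 185.99127·(1 − x) = 184.803
(183.00479 − 185.99127)·x = 184.803 − 185.99127
x = -1.18827 / -2.98648 = 0.39788 → 39.79% Az-183, 60.21% Az-186.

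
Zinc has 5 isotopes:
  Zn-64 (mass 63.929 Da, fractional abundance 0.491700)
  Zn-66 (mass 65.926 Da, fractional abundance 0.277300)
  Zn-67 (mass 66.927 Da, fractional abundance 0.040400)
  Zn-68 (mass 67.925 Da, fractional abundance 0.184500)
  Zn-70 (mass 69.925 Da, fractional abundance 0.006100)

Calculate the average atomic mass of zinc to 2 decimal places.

65.38 Da

Ar = Σ fᵢ·mᵢ = 0.491700 × 63.929 + 0.277300 × 65.926 + 0.040400 × 66.927 + 0.184500 × 67.925 + 0.006100 × 69.925
= 31.4339 + 18.2813 + 2.7039 + 12.5322 + 0.4265 = 65.3778 Da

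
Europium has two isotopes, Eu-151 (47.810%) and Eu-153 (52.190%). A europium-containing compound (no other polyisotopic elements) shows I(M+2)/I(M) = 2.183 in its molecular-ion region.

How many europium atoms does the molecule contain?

2

With n Eu atoms, P(M+2)/P(M) = C(n,1)·p^(n−1)q / p^n = n·q/p = n · 0.52190/0.47810.
n = 2.183 × 0.47810/0.52190 = 2.00 ≈ 2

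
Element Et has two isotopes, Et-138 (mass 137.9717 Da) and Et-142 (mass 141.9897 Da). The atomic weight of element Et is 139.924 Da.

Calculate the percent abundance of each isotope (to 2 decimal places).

Let x be the fractional abundance of Et-138; then Et-142 has abundance 1 − x.
137.9717·x + 141.9897·(1 − x) = 139.924
(137.9717 − 141.9897)·x = 139.924 − 141.9897
x = -2.0657 / -4.0180 = 0.51411 → 51.41% Et-138, 48.59% Et-142.

Et-138: 51.41%, Et-142: 48.59%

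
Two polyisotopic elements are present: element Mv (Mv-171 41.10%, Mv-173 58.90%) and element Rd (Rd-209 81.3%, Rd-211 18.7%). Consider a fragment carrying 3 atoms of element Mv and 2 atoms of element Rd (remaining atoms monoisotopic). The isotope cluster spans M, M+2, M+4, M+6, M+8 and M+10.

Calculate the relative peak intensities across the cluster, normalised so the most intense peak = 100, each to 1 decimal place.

12.2 : 58.1 : 100.0 : 73.3 : 20.5 : 1.9

Element Mv pattern (n=3): 0.06942653 : 0.29848341 : 0.42775359 : 0.20433647
Element Rd pattern (n=2): 0.660969 : 0.304062 : 0.034969
Convolve the two distributions (both contribute in 2-u steps):
  M: 0.06942653×0.660969 = 0.045889
  M+2: 0.06942653×0.304062 + 0.29848341×0.660969 = 0.218398
  M+4: 0.06942653×0.034969 + 0.29848341×0.304062 + 0.42775359×0.660969 = 0.375917
  M+6: 0.29848341×0.034969 + 0.42775359×0.304062 + 0.20433647×0.660969 = 0.275561
  M+8: 0.42775359×0.034969 + 0.20433647×0.304062 = 0.077089
  M+10: 0.20433647×0.034969 = 0.007145
Scale to base peak (0.375917) = 100: 12.2 : 58.1 : 100.0 : 73.3 : 20.5 : 1.9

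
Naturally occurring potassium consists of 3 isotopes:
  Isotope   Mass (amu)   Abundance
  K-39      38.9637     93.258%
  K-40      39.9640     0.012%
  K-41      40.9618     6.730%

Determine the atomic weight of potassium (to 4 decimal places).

Ar = Σ fᵢ·mᵢ = 0.93258 × 38.9637 + 0.00012 × 39.9640 + 0.06730 × 40.9618
= 36.33677 + 0.00480 + 2.75673 = 39.09830 amu

39.0983 amu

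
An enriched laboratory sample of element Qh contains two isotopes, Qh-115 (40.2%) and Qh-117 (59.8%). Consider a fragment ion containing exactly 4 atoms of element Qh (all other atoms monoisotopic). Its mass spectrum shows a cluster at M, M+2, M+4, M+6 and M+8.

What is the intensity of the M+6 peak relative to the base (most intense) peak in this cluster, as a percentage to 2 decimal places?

Binomial terms of (0.402 + 0.598)^4: M 0.0261, M+2 0.1554, M+4 0.3467, M+6 0.3439, M+8 0.1279 → M+4 is the base peak.
P(M+4) = C(4,2) × 0.402^2 × 0.598^2 = 6 × 0.161604 × 0.357604 = 0.346741 (base)
P(M+6) = C(4,3) × 0.402^1 × 0.598^3 = 4 × 0.4020 × 0.21384719 = 0.343866
Relative intensity = 0.343866 / 0.346741 × 100 = 99.17

99.17%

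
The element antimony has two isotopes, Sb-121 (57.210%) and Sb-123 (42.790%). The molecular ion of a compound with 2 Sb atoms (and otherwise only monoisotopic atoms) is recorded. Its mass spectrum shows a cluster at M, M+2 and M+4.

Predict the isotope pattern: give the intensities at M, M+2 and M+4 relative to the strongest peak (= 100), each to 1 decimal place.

The 2 Sb atoms are independent, so intensities follow the terms of (0.57210 + 0.42790)^2.
P(M) = 0.57210^2 = 0.327298
P(M+2) = 2 × 0.57210^1 × 0.42790^1 = 0.489603
P(M+4) = 0.42790^2 = 0.183098
The M+2 peak is largest (0.489603); scaling to 100 gives 66.8 : 100.0 : 37.4.

66.8 : 100.0 : 37.4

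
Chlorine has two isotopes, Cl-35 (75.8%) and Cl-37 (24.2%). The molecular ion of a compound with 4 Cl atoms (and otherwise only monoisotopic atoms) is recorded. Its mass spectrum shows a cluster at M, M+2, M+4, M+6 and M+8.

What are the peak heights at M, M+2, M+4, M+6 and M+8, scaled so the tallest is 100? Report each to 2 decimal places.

78.31 : 100.00 : 47.89 : 10.19 : 0.81

Each Cl atom is independently Cl-35 (p = 0.758) or Cl-37 (q = 0.242); the cluster is the binomial expansion (p + q)^4.
P(M) = 0.758^4 = 0.330124
P(M+2) = 4 × 0.758^3 × 0.242^1 = 0.421583
P(M+4) = 6 × 0.758^2 × 0.242^2 = 0.201893
P(M+6) = 4 × 0.758^1 × 0.242^3 = 0.042971
P(M+8) = 0.242^4 = 0.003430
The M+2 peak is largest (0.421583); scaling to 100 gives 78.31 : 100.00 : 47.89 : 10.19 : 0.81.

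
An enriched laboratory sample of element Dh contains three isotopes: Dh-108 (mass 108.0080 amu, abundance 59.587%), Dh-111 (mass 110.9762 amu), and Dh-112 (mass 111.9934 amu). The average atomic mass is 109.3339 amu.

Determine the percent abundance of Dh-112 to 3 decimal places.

12.422%

The remaining 40.413% is split between Dh-111 (fraction x) and Dh-112 (fraction 0.40413 − x).
Substituting: 110.9762x + 111.9934(0.40413 − x) = 44.97517304
(110.9762 − 111.9934)x = -0.284719702  ⇒  x = 0.27991, y = 0.12422
Dh-111: 27.991%, Dh-112: 12.422%.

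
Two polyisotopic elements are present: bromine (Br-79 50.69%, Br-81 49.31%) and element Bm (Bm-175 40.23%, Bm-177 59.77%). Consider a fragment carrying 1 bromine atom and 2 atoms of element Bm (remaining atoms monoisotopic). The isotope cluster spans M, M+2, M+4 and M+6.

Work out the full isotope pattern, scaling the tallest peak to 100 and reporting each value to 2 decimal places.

19.62 : 77.37 : 100.00 : 42.12

Bromine pattern (n=1): 0.5069 : 0.4931
Element Bm pattern (n=2): 0.16184529 : 0.48090942 : 0.35724529
Convolve the two distributions (both contribute in 2-u steps):
  M: 0.5069×0.16184529 = 0.082039
  M+2: 0.5069×0.48090942 + 0.4931×0.16184529 = 0.323579
  M+4: 0.5069×0.35724529 + 0.4931×0.48090942 = 0.418224
  M+6: 0.4931×0.35724529 = 0.176158
Scale to base peak (0.418224) = 100: 19.62 : 77.37 : 100.00 : 42.12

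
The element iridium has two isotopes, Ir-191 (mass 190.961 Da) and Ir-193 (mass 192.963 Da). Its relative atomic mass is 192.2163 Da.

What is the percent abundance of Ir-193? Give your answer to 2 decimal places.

62.70%

Let x be the fractional abundance of Ir-191; then Ir-193 has abundance 1 − x.
190.961·x + 192.963·(1 − x) = 192.2163
(190.961 − 192.963)·x = 192.2163 − 192.963
x = -0.7467 / -2.002 = 0.37298 → 37.30% Ir-191, 62.70% Ir-193.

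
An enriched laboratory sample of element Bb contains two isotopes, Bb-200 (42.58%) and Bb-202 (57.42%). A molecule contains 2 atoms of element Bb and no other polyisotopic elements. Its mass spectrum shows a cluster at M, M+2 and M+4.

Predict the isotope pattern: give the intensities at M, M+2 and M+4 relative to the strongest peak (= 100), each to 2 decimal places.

Expanding (0.4258 + 0.5742)^2:
P(M) = 0.4258^2 = 0.181306
P(M+2) = 2 × 0.4258^1 × 0.5742^1 = 0.488989
P(M+4) = 0.5742^2 = 0.329706
The M+2 peak is largest (0.488989); scaling to 100 gives 37.08 : 100.00 : 67.43.

37.08 : 100.00 : 67.43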